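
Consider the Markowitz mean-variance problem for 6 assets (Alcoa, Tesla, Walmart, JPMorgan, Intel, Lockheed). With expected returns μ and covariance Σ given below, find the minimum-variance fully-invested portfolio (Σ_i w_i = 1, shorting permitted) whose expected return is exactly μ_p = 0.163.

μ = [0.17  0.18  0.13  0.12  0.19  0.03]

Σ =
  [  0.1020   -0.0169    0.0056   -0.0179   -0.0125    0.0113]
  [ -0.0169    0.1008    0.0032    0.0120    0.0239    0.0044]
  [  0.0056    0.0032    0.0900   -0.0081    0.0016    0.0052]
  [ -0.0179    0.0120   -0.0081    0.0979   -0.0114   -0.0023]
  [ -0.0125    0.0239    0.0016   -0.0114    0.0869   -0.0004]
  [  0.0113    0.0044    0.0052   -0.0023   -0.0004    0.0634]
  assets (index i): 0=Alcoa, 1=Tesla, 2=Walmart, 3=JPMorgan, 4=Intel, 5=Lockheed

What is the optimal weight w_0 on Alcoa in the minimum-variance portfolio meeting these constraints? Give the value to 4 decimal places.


p=Σ⁻¹μ = [2.4523  1.3653  1.3766  1.8965  2.3867  -0.0877]
q=Σ⁻¹𝟙 = [13.0630  6.3065  10.4077  14.5546  13.4285  12.7660]
a=μᵀp=1.520045  b=𝟙ᵀp=9.389829  c=𝟙ᵀq=70.526339  D=ac−b²=19.034339
λ₁=(c·0.163−b)/D = (70.526339·0.163−9.389829)/19.034339 = 0.110640
λ₂=(a−b·0.163)/D = (1.520045−9.389829·0.163)/19.034339 = -0.000551
w* = 0.110640·p + -0.000551·q:
  w_0 = 0.110640·2.4523 + -0.000551·13.0630 = 0.2641  (Alcoa)
  w_1 = 0.110640·1.3653 + -0.000551·6.3065 = 0.1476  (Tesla)
  w_2 = 0.110640·1.3766 + -0.000551·10.4077 = 0.1466  (Walmart)
  w_3 = 0.110640·1.8965 + -0.000551·14.5546 = 0.2018  (JPMorgan)
  w_4 = 0.110640·2.3867 + -0.000551·13.4285 = 0.2567  (Intel)
  w_5 = 0.110640·-0.0877 + -0.000551·12.7660 = -0.0167  (Lockheed)
Σw_i=1.0000  μᵀw=0.1630
σ²=wᵀΣw=λ₁·μ_p+λ₂ = 0.110640·0.163 + -0.000551 = 0.017483 ≈ 0.0175

0.2641


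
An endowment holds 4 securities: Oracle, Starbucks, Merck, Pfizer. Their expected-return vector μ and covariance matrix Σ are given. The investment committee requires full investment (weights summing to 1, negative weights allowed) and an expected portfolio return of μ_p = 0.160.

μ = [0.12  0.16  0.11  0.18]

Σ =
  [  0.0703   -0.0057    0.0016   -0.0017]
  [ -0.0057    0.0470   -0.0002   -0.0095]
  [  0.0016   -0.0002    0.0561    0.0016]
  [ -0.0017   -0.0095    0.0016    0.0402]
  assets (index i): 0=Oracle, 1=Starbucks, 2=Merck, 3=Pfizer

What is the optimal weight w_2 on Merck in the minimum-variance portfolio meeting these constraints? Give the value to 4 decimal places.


0.0746

g=Σ⁻¹μ = [2.1940  4.8176  1.7546  5.6391]
h=Σ⁻¹𝟙 = [17.0452  29.8822  16.5330  32.0001]
a=μᵀg=2.242131  b=𝟙ᵀg=14.405239  c=𝟙ᵀh=95.460599  D=ac−b²=6.524232
λ₁=(c·0.160−b)/D = (95.460599·0.160−14.405239)/6.524232 = 0.133113
λ₂=(a−b·0.160)/D = (2.242131−14.405239·0.160)/6.524232 = -0.009611
w* = 0.133113·g + -0.009611·h:
  w_0 = 0.133113·2.1940 + -0.009611·17.0452 = 0.1282  (Oracle)
  w_1 = 0.133113·4.8176 + -0.009611·29.8822 = 0.3541  (Starbucks)
  w_2 = 0.133113·1.7546 + -0.009611·16.5330 = 0.0746  (Merck)
  w_3 = 0.133113·5.6391 + -0.009611·32.0001 = 0.4431  (Pfizer)
Σw_i=1.0000  μᵀw=0.1600
σ²=wᵀΣw=λ₁·μ_p+λ₂ = 0.133113·0.160 + -0.009611 = 0.011687 ≈ 0.0117


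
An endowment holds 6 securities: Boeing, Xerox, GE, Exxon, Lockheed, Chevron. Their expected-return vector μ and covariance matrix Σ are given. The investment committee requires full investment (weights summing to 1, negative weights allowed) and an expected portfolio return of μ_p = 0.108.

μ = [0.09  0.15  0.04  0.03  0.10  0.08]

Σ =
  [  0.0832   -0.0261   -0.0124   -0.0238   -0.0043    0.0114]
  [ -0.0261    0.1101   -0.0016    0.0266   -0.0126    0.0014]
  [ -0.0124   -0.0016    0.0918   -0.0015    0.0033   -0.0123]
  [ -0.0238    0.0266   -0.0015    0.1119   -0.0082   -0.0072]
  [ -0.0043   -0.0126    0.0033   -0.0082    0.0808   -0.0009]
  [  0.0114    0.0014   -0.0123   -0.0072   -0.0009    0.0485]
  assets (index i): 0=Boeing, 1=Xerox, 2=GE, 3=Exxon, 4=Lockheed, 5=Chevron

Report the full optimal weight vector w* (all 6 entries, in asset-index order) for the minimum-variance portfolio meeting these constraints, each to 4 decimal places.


0.2424  0.3211  0.0567  -0.0117  0.2390  0.1525

x=Σ⁻¹μ = [1.8017  1.8667  0.8584  0.4355  1.6503  1.4851]
y=Σ⁻¹𝟙 = [19.9362  12.4814  16.3740  13.0356  16.2824  21.9621]
a=μᵀx=0.773395  b=𝟙ᵀx=8.097700  c=𝟙ᵀy=100.071695  D=ac−b²=11.822221
λ₁=(c·0.108−b)/D = (100.071695·0.108−8.097700)/11.822221 = 0.229233
λ₂=(a−b·0.108)/D = (0.773395−8.097700·0.108)/11.822221 = -0.008556
w* = 0.229233·x + -0.008556·y:
  w_0 = 0.229233·1.8017 + -0.008556·19.9362 = 0.2424  (Boeing)
  w_1 = 0.229233·1.8667 + -0.008556·12.4814 = 0.3211  (Xerox)
  w_2 = 0.229233·0.8584 + -0.008556·16.3740 = 0.0567  (GE)
  w_3 = 0.229233·0.4355 + -0.008556·13.0356 = -0.0117  (Exxon)
  w_4 = 0.229233·1.6503 + -0.008556·16.2824 = 0.2390  (Lockheed)
  w_5 = 0.229233·1.4851 + -0.008556·21.9621 = 0.1525  (Chevron)
Σw_i=1.0000  μᵀw=0.1080
σ²=wᵀΣw=λ₁·μ_p+λ₂ = 0.229233·0.108 + -0.008556 = 0.016201 ≈ 0.0162


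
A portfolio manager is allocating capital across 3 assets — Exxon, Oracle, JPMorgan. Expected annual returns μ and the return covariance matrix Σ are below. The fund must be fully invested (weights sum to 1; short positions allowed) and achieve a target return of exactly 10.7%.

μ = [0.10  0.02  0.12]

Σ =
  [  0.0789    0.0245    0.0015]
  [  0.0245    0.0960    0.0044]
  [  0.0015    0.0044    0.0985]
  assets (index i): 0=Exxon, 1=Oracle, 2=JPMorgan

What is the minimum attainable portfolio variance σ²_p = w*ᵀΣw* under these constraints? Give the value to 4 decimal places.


0.0431

p=Σ⁻¹μ = [1.3000  -0.1787  1.2065]
q=Σ⁻¹𝟙 = [10.2020  7.3699  9.6677]
a=μᵀp=0.271200  b=𝟙ᵀp=2.327720  c=𝟙ᵀq=27.239610  D=ac−b²=1.969094
λ₁=(c·0.107−b)/D = (27.239610·0.107−2.327720)/1.969094 = 0.298065
λ₂=(a−b·0.107)/D = (0.271200−2.327720·0.107)/1.969094 = 0.011241
w* = 0.298065·p + 0.011241·q:
  w_0 = 0.298065·1.3000 + 0.011241·10.2020 = 0.5022  (Exxon)
  w_1 = 0.298065·-0.1787 + 0.011241·7.3699 = 0.0296  (Oracle)
  w_2 = 0.298065·1.2065 + 0.011241·9.6677 = 0.4683  (JPMorgan)
Σw_i=1.0000  μᵀw=0.1070
σ²=wᵀΣw=λ₁·μ_p+λ₂ = 0.298065·0.107 + 0.011241 = 0.043134 ≈ 0.0431


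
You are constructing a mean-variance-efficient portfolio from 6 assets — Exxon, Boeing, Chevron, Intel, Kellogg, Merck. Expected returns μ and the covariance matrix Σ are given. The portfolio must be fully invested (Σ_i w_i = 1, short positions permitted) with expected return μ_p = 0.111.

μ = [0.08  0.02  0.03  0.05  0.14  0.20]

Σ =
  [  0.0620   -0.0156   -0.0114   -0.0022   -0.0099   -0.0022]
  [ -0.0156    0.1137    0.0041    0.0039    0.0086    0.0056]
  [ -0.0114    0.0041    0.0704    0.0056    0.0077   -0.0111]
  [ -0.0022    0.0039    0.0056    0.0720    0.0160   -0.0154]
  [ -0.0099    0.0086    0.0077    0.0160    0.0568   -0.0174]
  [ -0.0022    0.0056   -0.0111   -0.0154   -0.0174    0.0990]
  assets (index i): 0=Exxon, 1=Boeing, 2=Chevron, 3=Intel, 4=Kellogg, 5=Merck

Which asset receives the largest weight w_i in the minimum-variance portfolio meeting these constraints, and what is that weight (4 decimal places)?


g=Σ⁻¹μ = [2.1108  0.0179  0.7960  0.5396  3.4413  2.8441]
h=Σ⁻¹𝟙 = [25.8865  8.8941  17.4616  12.0712  20.3928  17.5929]
a=μᵀg=1.270691  b=𝟙ᵀg=9.749776  c=𝟙ᵀh=102.299037  D=ac−b²=34.932355
λ₁=(c·0.111−b)/D = (102.299037·0.111−9.749776)/34.932355 = 0.045958
λ₂=(a−b·0.111)/D = (1.270691−9.749776·0.111)/34.932355 = 0.005395
w* = 0.045958·g + 0.005395·h:
  w_0 = 0.045958·2.1108 + 0.005395·25.8865 = 0.2367  (Exxon)
  w_1 = 0.045958·0.0179 + 0.005395·8.8941 = 0.0488  (Boeing)
  w_2 = 0.045958·0.7960 + 0.005395·17.4616 = 0.1308  (Chevron)
  w_3 = 0.045958·0.5396 + 0.005395·12.0712 = 0.0899  (Intel)
  w_4 = 0.045958·3.4413 + 0.005395·20.3928 = 0.2682  (Kellogg)
  w_5 = 0.045958·2.8441 + 0.005395·17.5929 = 0.2256  (Merck)
Σw_i=1.0000  μᵀw=0.1110
σ²=wᵀΣw=λ₁·μ_p+λ₂ = 0.045958·0.111 + 0.005395 = 0.010496 ≈ 0.0105

Kellogg (0.2682)


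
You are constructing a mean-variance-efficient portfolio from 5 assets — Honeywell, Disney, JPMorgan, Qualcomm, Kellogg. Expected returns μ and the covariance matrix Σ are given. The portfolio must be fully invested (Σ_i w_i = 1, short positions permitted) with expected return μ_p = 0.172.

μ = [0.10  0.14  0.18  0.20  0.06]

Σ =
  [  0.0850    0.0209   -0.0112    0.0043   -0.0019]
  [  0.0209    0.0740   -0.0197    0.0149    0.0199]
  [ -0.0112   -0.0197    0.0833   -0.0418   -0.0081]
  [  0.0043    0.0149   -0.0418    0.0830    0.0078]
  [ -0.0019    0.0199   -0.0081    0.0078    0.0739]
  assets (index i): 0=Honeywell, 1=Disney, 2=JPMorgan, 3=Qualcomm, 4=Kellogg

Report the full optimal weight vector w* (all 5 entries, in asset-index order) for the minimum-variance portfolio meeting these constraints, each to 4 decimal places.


u=Σ⁻¹μ = [1.1599  1.8938  5.0766  4.5276  0.4103]
v=Σ⁻¹𝟙 = [12.2196  9.8673  28.6596  22.9582  11.9070]
a=μᵀu=2.225044  b=𝟙ᵀu=13.068159  c=𝟙ᵀv=85.611628  D=ac−b²=19.712884
λ₁=(c·0.172−b)/D = (85.611628·0.172−13.068159)/19.712884 = 0.084059
λ₂=(a−b·0.172)/D = (2.225044−13.068159·0.172)/19.712884 = -0.001150
w* = 0.084059·u + -0.001150·v:
  w_0 = 0.084059·1.1599 + -0.001150·12.2196 = 0.0834  (Honeywell)
  w_1 = 0.084059·1.8938 + -0.001150·9.8673 = 0.1478  (Disney)
  w_2 = 0.084059·5.0766 + -0.001150·28.6596 = 0.3938  (JPMorgan)
  w_3 = 0.084059·4.5276 + -0.001150·22.9582 = 0.3542  (Qualcomm)
  w_4 = 0.084059·0.4103 + -0.001150·11.9070 = 0.0208  (Kellogg)
Σw_i=1.0000  μᵀw=0.1720
σ²=wᵀΣw=λ₁·μ_p+λ₂ = 0.084059·0.172 + -0.001150 = 0.013308 ≈ 0.0133

0.0834  0.1478  0.3938  0.3542  0.0208


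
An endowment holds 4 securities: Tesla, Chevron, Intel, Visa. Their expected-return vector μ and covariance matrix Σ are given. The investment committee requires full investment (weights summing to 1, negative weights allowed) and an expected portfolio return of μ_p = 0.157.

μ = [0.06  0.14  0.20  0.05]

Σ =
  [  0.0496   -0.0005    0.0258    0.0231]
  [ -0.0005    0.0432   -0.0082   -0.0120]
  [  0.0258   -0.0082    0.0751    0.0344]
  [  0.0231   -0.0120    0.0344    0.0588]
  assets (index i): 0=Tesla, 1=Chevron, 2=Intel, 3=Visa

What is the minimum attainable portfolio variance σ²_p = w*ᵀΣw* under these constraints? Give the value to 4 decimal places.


p=Σ⁻¹μ = [-0.3948  3.8216  3.2762  -0.1313]
q=Σ⁻¹𝟙 = [10.2190  28.6607  5.8795  15.4016]
a=μᵀp=1.159997  b=𝟙ᵀp=6.571618  c=𝟙ᵀq=60.160773  D=ac−b²=26.600132
λ₁=(c·0.157−b)/D = (60.160773·0.157−6.571618)/26.600132 = 0.108030
λ₂=(a−b·0.157)/D = (1.159997−6.571618·0.157)/26.600132 = 0.004822
w* = 0.108030·p + 0.004822·q:
  w_0 = 0.108030·-0.3948 + 0.004822·10.2190 = 0.0066  (Tesla)
  w_1 = 0.108030·3.8216 + 0.004822·28.6607 = 0.5510  (Chevron)
  w_2 = 0.108030·3.2762 + 0.004822·5.8795 = 0.3823  (Intel)
  w_3 = 0.108030·-0.1313 + 0.004822·15.4016 = 0.0601  (Visa)
Σw_i=1.0000  μᵀw=0.1570
σ²=wᵀΣw=λ₁·μ_p+λ₂ = 0.108030·0.157 + 0.004822 = 0.021782 ≈ 0.0218

0.0218


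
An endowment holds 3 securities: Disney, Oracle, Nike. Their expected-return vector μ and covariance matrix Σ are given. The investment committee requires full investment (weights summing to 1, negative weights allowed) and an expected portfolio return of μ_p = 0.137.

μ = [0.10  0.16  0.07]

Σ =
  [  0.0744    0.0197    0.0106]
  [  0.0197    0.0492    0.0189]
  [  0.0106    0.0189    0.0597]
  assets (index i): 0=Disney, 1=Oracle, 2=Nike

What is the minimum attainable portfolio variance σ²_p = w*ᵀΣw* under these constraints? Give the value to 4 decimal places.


g=Σ⁻¹μ = [0.5343  2.9874  0.1319]
h=Σ⁻¹𝟙 = [8.5018  12.5984  11.2524]
a=μᵀg=0.540650  b=𝟙ᵀg=3.653602  c=𝟙ᵀh=32.352687  D=ac−b²=4.142669
λ₁=(c·0.137−b)/D = (32.352687·0.137−3.653602)/4.142669 = 0.187974
λ₂=(a−b·0.137)/D = (0.540650−3.653602·0.137)/4.142669 = 0.009681
w* = 0.187974·g + 0.009681·h:
  w_0 = 0.187974·0.5343 + 0.009681·8.5018 = 0.1827  (Disney)
  w_1 = 0.187974·2.9874 + 0.009681·12.5984 = 0.6835  (Oracle)
  w_2 = 0.187974·0.1319 + 0.009681·11.2524 = 0.1337  (Nike)
Σw_i=1.0000  μᵀw=0.1370
σ²=wᵀΣw=λ₁·μ_p+λ₂ = 0.187974·0.137 + 0.009681 = 0.035434 ≈ 0.0354

0.0354


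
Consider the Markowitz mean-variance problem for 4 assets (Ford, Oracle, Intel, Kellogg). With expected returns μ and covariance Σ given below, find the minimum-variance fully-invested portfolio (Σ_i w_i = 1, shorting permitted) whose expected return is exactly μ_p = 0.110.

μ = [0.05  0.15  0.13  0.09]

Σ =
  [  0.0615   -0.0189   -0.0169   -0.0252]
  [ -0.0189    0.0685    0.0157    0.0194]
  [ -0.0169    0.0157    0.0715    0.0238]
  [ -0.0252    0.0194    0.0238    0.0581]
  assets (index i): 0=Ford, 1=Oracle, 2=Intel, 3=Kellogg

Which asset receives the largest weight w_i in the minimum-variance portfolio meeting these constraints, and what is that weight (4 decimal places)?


x=Σ⁻¹μ = [2.4014  2.1532  1.4936  1.2598]
y=Σ⁻¹𝟙 = [32.8973  14.9020  11.1933  21.9193]
a=μᵀx=0.750607  b=𝟙ᵀx=7.308035  c=𝟙ᵀy=80.911900  D=ac−b²=7.325647
λ₁=(c·0.110−b)/D = (80.911900·0.110−7.308035)/7.325647 = 0.217356
λ₂=(a−b·0.110)/D = (0.750607−7.308035·0.110)/7.325647 = -0.007273
w* = 0.217356·x + -0.007273·y:
  w_0 = 0.217356·2.4014 + -0.007273·32.8973 = 0.2827  (Ford)
  w_1 = 0.217356·2.1532 + -0.007273·14.9020 = 0.3596  (Oracle)
  w_2 = 0.217356·1.4936 + -0.007273·11.1933 = 0.2432  (Intel)
  w_3 = 0.217356·1.2598 + -0.007273·21.9193 = 0.1144  (Kellogg)
Σw_i=1.0000  μᵀw=0.1100
σ²=wᵀΣw=λ₁·μ_p+λ₂ = 0.217356·0.110 + -0.007273 = 0.016636 ≈ 0.0166

Oracle (0.3596)


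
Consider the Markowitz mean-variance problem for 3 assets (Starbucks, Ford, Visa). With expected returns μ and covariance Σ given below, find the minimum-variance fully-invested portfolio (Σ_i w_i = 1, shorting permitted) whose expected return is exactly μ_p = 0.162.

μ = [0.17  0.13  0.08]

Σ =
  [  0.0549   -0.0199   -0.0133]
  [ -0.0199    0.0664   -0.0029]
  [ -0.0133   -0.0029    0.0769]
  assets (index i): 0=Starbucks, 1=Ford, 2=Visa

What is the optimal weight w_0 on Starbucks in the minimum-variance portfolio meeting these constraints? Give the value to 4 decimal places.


0.7055

p=Σ⁻¹μ = [4.8525  3.5000  2.0116]
q=Σ⁻¹𝟙 = [32.2169  25.5690  19.5401]
a=μᵀp=1.440850  b=𝟙ᵀp=10.364050  c=𝟙ᵀq=77.326004  D=ac−b²=4.001605
λ₁=(c·0.162−b)/D = (77.326004·0.162−10.364050)/4.001605 = 0.540474
λ₂=(a−b·0.162)/D = (1.440850−10.364050·0.162)/4.001605 = -0.059508
w* = 0.540474·p + -0.059508·q:
  w_0 = 0.540474·4.8525 + -0.059508·32.2169 = 0.7055  (Starbucks)
  w_1 = 0.540474·3.5000 + -0.059508·25.5690 = 0.3701  (Ford)
  w_2 = 0.540474·2.0116 + -0.059508·19.5401 = -0.0756  (Visa)
Σw_i=1.0000  μᵀw=0.1620
σ²=wᵀΣw=λ₁·μ_p+λ₂ = 0.540474·0.162 + -0.059508 = 0.028049 ≈ 0.0280


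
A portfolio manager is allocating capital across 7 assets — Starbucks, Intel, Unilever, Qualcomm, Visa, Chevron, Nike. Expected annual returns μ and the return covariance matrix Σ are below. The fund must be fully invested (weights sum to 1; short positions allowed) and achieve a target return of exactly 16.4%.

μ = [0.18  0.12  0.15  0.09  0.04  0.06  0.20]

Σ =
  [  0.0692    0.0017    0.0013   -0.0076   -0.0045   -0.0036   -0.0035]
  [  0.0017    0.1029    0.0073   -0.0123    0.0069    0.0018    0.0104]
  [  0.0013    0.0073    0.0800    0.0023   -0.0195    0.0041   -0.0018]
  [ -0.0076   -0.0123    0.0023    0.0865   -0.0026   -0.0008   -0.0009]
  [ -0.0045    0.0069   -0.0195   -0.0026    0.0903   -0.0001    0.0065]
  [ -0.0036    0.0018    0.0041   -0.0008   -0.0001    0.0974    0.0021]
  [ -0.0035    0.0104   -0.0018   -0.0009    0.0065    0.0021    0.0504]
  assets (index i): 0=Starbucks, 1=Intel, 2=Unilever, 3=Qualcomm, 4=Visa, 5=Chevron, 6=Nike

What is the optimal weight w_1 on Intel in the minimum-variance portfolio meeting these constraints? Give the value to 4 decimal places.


0.0482

p=Σ⁻¹μ = [2.9815  0.6838  1.9595  1.4160  0.7149  0.5569  4.0141]
q=Σ⁻¹𝟙 = [17.9169  7.2057  14.3593  14.4688  13.6350  9.9320  18.1975]
a=μᵀp=1.904914  b=𝟙ᵀp=12.326636  c=𝟙ᵀq=95.715246  D=ac−b²=30.383352
λ₁=(c·0.164−b)/D = (95.715246·0.164−12.326636)/30.383352 = 0.110938
λ₂=(a−b·0.164)/D = (1.904914−12.326636·0.164)/30.383352 = -0.003839
w* = 0.110938·p + -0.003839·q:
  w_0 = 0.110938·2.9815 + -0.003839·17.9169 = 0.2620  (Starbucks)
  w_1 = 0.110938·0.6838 + -0.003839·7.2057 = 0.0482  (Intel)
  w_2 = 0.110938·1.9595 + -0.003839·14.3593 = 0.1622  (Unilever)
  w_3 = 0.110938·1.4160 + -0.003839·14.4688 = 0.1015  (Qualcomm)
  w_4 = 0.110938·0.7149 + -0.003839·13.6350 = 0.0270  (Visa)
  w_5 = 0.110938·0.5569 + -0.003839·9.9320 = 0.0236  (Chevron)
  w_6 = 0.110938·4.0141 + -0.003839·18.1975 = 0.3754  (Nike)
Σw_i=1.0000  μᵀw=0.1640
σ²=wᵀΣw=λ₁·μ_p+λ₂ = 0.110938·0.164 + -0.003839 = 0.014354 ≈ 0.0144


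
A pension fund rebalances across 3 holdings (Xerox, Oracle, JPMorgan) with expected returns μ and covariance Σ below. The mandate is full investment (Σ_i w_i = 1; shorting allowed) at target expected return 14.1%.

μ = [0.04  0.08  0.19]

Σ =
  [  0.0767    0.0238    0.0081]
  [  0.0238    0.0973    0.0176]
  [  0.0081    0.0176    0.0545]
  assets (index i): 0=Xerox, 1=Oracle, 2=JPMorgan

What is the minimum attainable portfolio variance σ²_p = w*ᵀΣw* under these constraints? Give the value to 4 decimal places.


x=Σ⁻¹μ = [0.1055  0.1791  3.4127]
y=Σ⁻¹𝟙 = [9.8420  5.1145  15.2342]
a=μᵀx=0.666965  b=𝟙ᵀx=3.697340  c=𝟙ᵀy=30.190664  D=ac−b²=6.465797
λ₁=(c·0.141−b)/D = (30.190664·0.141−3.697340)/6.465797 = 0.086539
λ₂=(a−b·0.141)/D = (0.666965−3.697340·0.141)/6.465797 = 0.022525
w* = 0.086539·x + 0.022525·y:
  w_0 = 0.086539·0.1055 + 0.022525·9.8420 = 0.2308  (Xerox)
  w_1 = 0.086539·0.1791 + 0.022525·5.1145 = 0.1307  (Oracle)
  w_2 = 0.086539·3.4127 + 0.022525·15.2342 = 0.6385  (JPMorgan)
Σw_i=1.0000  μᵀw=0.1410
σ²=wᵀΣw=λ₁·μ_p+λ₂ = 0.086539·0.141 + 0.022525 = 0.034727 ≈ 0.0347

0.0347


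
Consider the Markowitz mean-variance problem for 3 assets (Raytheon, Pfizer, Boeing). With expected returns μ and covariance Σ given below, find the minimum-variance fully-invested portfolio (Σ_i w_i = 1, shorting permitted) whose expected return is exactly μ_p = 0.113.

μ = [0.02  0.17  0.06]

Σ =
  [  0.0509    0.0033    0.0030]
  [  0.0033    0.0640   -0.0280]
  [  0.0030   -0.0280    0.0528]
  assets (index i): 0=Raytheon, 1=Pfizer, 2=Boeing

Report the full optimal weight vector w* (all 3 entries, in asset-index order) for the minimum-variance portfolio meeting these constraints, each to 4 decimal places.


x=Σ⁻¹μ = [-0.0695  4.1130  3.3214]
y=Σ⁻¹𝟙 = [15.7417  29.5680  33.7250]
a=μᵀx=0.897098  b=𝟙ᵀx=7.364892  c=𝟙ᵀy=79.034644  D=ac−b²=16.660213
λ₁=(c·0.113−b)/D = (79.034644·0.113−7.364892)/16.660213 = 0.093998
λ₂=(a−b·0.113)/D = (0.897098−7.364892·0.113)/16.660213 = 0.003893
w* = 0.093998·x + 0.003893·y:
  w_0 = 0.093998·-0.0695 + 0.003893·15.7417 = 0.0548  (Raytheon)
  w_1 = 0.093998·4.1130 + 0.003893·29.5680 = 0.5017  (Pfizer)
  w_2 = 0.093998·3.3214 + 0.003893·33.7250 = 0.4435  (Boeing)
Σw_i=1.0000  μᵀw=0.1130
σ²=wᵀΣw=λ₁·μ_p+λ₂ = 0.093998·0.113 + 0.003893 = 0.014515 ≈ 0.0145

0.0548  0.5017  0.4435


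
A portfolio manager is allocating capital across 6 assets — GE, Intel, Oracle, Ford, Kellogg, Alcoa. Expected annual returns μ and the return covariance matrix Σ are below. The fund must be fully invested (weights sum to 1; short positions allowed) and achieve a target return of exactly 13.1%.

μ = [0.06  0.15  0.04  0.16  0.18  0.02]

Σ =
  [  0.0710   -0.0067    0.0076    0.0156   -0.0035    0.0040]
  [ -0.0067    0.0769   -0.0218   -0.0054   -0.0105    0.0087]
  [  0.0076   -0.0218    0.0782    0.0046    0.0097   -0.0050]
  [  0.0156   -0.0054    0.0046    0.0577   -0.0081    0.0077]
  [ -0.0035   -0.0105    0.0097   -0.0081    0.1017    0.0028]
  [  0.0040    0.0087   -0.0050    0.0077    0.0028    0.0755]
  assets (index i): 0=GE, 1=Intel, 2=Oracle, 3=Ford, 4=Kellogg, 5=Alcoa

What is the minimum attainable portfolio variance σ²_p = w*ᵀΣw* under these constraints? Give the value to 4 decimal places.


0.0132

u=Σ⁻¹μ = [0.4560  2.7887  0.7443  3.2296  2.2720  -0.4449]
v=Σ⁻¹𝟙 = [10.9771  19.9878  15.5284  15.3948  11.7610  9.3824]
a=μᵀu=1.392241  b=𝟙ᵀu=9.045731  c=𝟙ᵀv=83.031529  D=ac−b²=33.774644
λ₁=(c·0.131−b)/D = (83.031529·0.131−9.045731)/33.774644 = 0.054224
λ₂=(a−b·0.131)/D = (1.392241−9.045731·0.131)/33.774644 = 0.006136
w* = 0.054224·u + 0.006136·v:
  w_0 = 0.054224·0.4560 + 0.006136·10.9771 = 0.0921  (GE)
  w_1 = 0.054224·2.7887 + 0.006136·19.9878 = 0.2739  (Intel)
  w_2 = 0.054224·0.7443 + 0.006136·15.5284 = 0.1356  (Oracle)
  w_3 = 0.054224·3.2296 + 0.006136·15.3948 = 0.2696  (Ford)
  w_4 = 0.054224·2.2720 + 0.006136·11.7610 = 0.1954  (Kellogg)
  w_5 = 0.054224·-0.4449 + 0.006136·9.3824 = 0.0334  (Alcoa)
Σw_i=1.0000  μᵀw=0.1310
σ²=wᵀΣw=λ₁·μ_p+λ₂ = 0.054224·0.131 + 0.006136 = 0.013240 ≈ 0.0132


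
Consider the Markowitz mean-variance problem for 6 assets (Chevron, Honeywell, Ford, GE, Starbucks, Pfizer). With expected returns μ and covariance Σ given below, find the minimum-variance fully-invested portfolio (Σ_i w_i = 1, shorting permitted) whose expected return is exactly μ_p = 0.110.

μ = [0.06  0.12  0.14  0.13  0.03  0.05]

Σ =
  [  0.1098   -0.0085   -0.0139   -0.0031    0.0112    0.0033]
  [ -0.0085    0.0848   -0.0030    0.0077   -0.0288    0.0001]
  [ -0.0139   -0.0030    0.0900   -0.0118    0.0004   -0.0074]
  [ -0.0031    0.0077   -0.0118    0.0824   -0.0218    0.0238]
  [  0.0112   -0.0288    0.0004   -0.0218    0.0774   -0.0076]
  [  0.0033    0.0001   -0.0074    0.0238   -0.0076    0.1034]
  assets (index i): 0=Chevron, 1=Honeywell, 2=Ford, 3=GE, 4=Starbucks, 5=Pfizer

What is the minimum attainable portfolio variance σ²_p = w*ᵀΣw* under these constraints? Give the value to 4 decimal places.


x=Σ⁻¹μ = [0.8429  1.9184  2.0337  2.0688  1.5752  0.2399]
y=Σ⁻¹𝟙 = [10.4564  20.1584  16.2078  17.0181  24.4377  8.3570]
a=μᵀx=0.893682  b=𝟙ᵀx=8.678810  c=𝟙ᵀy=96.635283  D=ac−b²=11.039482
λ₁=(c·0.110−b)/D = (96.635283·0.110−8.678810)/11.039482 = 0.176736
λ₂=(a−b·0.110)/D = (0.893682−8.678810·0.110)/11.039482 = -0.005524
w* = 0.176736·x + -0.005524·y:
  w_0 = 0.176736·0.8429 + -0.005524·10.4564 = 0.0912  (Chevron)
  w_1 = 0.176736·1.9184 + -0.005524·20.1584 = 0.2277  (Honeywell)
  w_2 = 0.176736·2.0337 + -0.005524·16.2078 = 0.2699  (Ford)
  w_3 = 0.176736·2.0688 + -0.005524·17.0181 = 0.2716  (GE)
  w_4 = 0.176736·1.5752 + -0.005524·24.4377 = 0.1434  (Starbucks)
  w_5 = 0.176736·0.2399 + -0.005524·8.3570 = -0.0038  (Pfizer)
Σw_i=1.0000  μᵀw=0.1100
σ²=wᵀΣw=λ₁·μ_p+λ₂ = 0.176736·0.110 + -0.005524 = 0.013916 ≈ 0.0139

0.0139


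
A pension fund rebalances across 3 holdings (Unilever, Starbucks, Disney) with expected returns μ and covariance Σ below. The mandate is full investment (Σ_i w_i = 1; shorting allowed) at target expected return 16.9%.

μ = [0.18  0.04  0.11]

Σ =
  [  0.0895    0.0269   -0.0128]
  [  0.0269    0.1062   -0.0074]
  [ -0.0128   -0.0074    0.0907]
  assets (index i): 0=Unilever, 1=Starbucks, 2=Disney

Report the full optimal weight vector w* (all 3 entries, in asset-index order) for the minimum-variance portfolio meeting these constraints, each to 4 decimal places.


0.7159  -0.1270  0.4111

g=Σ⁻¹μ = [2.2557  -0.0885  1.5239]
h=Σ⁻¹𝟙 = [10.7702  7.6055  13.1658]
a=μᵀg=0.570119  b=𝟙ᵀg=3.691099  c=𝟙ᵀh=31.541565  D=ac−b²=4.358235
λ₁=(c·0.169−b)/D = (31.541565·0.169−3.691099)/4.358235 = 0.376167
λ₂=(a−b·0.169)/D = (0.570119−3.691099·0.169)/4.358235 = -0.012316
w* = 0.376167·g + -0.012316·h:
  w_0 = 0.376167·2.2557 + -0.012316·10.7702 = 0.7159  (Unilever)
  w_1 = 0.376167·-0.0885 + -0.012316·7.6055 = -0.1270  (Starbucks)
  w_2 = 0.376167·1.5239 + -0.012316·13.1658 = 0.4111  (Disney)
Σw_i=1.0000  μᵀw=0.1690
σ²=wᵀΣw=λ₁·μ_p+λ₂ = 0.376167·0.169 + -0.012316 = 0.051256 ≈ 0.0513


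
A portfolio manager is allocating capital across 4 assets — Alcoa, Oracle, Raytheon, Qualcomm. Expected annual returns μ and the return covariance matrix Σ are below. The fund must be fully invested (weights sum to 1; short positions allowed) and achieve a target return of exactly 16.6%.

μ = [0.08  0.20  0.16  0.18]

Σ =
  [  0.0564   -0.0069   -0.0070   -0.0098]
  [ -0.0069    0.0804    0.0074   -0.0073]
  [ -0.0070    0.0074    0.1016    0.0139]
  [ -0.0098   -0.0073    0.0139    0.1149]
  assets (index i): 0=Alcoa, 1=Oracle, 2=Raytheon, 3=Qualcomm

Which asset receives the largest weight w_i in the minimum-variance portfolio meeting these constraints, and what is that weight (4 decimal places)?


u=Σ⁻¹μ = [2.2191  2.7205  1.2870  1.7730]
v=Σ⁻¹𝟙 = [22.4258  14.4929  8.9010  10.4599]
a=μᵀu=1.246689  b=𝟙ᵀu=7.999589  c=𝟙ᵀv=56.279618  D=ac−b²=6.169782
λ₁=(c·0.166−b)/D = (56.279618·0.166−7.999589)/6.169782 = 0.217646
λ₂=(a−b·0.166)/D = (1.246689−7.999589·0.166)/6.169782 = -0.013168
w* = 0.217646·u + -0.013168·v:
  w_0 = 0.217646·2.2191 + -0.013168·22.4258 = 0.1877  (Alcoa)
  w_1 = 0.217646·2.7205 + -0.013168·14.4929 = 0.4013  (Oracle)
  w_2 = 0.217646·1.2870 + -0.013168·8.9010 = 0.1629  (Raytheon)
  w_3 = 0.217646·1.7730 + -0.013168·10.4599 = 0.2482  (Qualcomm)
Σw_i=1.0000  μᵀw=0.1660
σ²=wᵀΣw=λ₁·μ_p+λ₂ = 0.217646·0.166 + -0.013168 = 0.022961 ≈ 0.0230

Oracle (0.4013)


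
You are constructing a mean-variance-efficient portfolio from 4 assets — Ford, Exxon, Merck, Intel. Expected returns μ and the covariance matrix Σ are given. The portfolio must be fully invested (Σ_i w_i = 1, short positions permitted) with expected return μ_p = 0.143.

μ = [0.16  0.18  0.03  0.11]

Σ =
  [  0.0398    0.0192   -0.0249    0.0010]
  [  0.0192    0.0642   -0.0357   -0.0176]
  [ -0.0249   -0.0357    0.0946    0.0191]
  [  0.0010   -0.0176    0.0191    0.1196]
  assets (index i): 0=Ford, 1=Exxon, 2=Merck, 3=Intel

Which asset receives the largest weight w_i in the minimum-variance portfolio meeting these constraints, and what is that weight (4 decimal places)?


g=Σ⁻¹μ = [3.9242  3.2144  2.3647  0.9823]
h=Σ⁻¹𝟙 = [29.9068  22.8874  25.5873  7.3929]
a=μᵀg=1.385462  b=𝟙ᵀg=10.485661  c=𝟙ᵀh=85.774399  D=ac−b²=8.888059
λ₁=(c·0.143−b)/D = (85.774399·0.143−10.485661)/8.888059 = 0.200277
λ₂=(a−b·0.143)/D = (1.385462−10.485661·0.143)/8.888059 = -0.012825
w* = 0.200277·g + -0.012825·h:
  w_0 = 0.200277·3.9242 + -0.012825·29.9068 = 0.4024  (Ford)
  w_1 = 0.200277·3.2144 + -0.012825·22.8874 = 0.3502  (Exxon)
  w_2 = 0.200277·2.3647 + -0.012825·25.5873 = 0.1455  (Merck)
  w_3 = 0.200277·0.9823 + -0.012825·7.3929 = 0.1019  (Intel)
Σw_i=1.0000  μᵀw=0.1430
σ²=wᵀΣw=λ₁·μ_p+λ₂ = 0.200277·0.143 + -0.012825 = 0.015815 ≈ 0.0158

Ford (0.4024)


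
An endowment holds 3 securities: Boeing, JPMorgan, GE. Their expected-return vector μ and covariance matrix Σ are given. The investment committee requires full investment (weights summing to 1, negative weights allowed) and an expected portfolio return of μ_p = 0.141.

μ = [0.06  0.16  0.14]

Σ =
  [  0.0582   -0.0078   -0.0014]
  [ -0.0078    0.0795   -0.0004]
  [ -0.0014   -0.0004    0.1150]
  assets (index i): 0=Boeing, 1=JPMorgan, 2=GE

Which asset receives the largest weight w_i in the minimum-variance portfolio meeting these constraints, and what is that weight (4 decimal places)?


x=Σ⁻¹μ = [1.3491  2.1512  1.2413]
y=Σ⁻¹𝟙 = [19.3444  14.5217  8.9817]
a=μᵀx=0.598917  b=𝟙ᵀx=4.741576  c=𝟙ᵀy=42.847806  D=ac−b²=3.179742
λ₁=(c·0.141−b)/D = (42.847806·0.141−4.741576)/3.179742 = 0.408827
λ₂=(a−b·0.141)/D = (0.598917−4.741576·0.141)/3.179742 = -0.021903
w* = 0.408827·x + -0.021903·y:
  w_0 = 0.408827·1.3491 + -0.021903·19.3444 = 0.1278  (Boeing)
  w_1 = 0.408827·2.1512 + -0.021903·14.5217 = 0.5614  (JPMorgan)
  w_2 = 0.408827·1.2413 + -0.021903·8.9817 = 0.3108  (GE)
Σw_i=1.0000  μᵀw=0.1410
σ²=wᵀΣw=λ₁·μ_p+λ₂ = 0.408827·0.141 + -0.021903 = 0.035742 ≈ 0.0357

JPMorgan (0.5614)


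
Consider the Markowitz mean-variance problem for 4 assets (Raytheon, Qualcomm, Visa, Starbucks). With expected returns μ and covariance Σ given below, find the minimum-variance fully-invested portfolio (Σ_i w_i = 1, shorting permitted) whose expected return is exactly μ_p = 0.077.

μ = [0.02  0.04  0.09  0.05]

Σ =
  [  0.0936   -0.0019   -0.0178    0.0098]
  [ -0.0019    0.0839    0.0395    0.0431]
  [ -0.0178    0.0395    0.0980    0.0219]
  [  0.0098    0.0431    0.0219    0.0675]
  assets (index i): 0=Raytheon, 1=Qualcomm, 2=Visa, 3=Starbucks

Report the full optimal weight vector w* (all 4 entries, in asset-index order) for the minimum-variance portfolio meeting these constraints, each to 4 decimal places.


x=Σ⁻¹μ = [0.3346  -0.2413  0.9567  0.5359]
y=Σ⁻¹𝟙 = [11.6778  4.0295  8.9965  7.6276]
a=μᵀx=0.109932  b=𝟙ᵀx=1.585799  c=𝟙ᵀy=32.331401  D=ac−b²=1.039501
λ₁=(c·0.077−b)/D = (32.331401·0.077−1.585799)/1.039501 = 0.869378
λ₂=(a−b·0.077)/D = (0.109932−1.585799·0.077)/1.039501 = -0.011712
w* = 0.869378·x + -0.011712·y:
  w_0 = 0.869378·0.3346 + -0.011712·11.6778 = 0.1541  (Raytheon)
  w_1 = 0.869378·-0.2413 + -0.011712·4.0295 = -0.2570  (Qualcomm)
  w_2 = 0.869378·0.9567 + -0.011712·8.9965 = 0.7263  (Visa)
  w_3 = 0.869378·0.5359 + -0.011712·7.6276 = 0.3766  (Starbucks)
Σw_i=1.0000  μᵀw=0.0770
σ²=wᵀΣw=λ₁·μ_p+λ₂ = 0.869378·0.077 + -0.011712 = 0.055230 ≈ 0.0552

0.1541  -0.2570  0.7263  0.3766


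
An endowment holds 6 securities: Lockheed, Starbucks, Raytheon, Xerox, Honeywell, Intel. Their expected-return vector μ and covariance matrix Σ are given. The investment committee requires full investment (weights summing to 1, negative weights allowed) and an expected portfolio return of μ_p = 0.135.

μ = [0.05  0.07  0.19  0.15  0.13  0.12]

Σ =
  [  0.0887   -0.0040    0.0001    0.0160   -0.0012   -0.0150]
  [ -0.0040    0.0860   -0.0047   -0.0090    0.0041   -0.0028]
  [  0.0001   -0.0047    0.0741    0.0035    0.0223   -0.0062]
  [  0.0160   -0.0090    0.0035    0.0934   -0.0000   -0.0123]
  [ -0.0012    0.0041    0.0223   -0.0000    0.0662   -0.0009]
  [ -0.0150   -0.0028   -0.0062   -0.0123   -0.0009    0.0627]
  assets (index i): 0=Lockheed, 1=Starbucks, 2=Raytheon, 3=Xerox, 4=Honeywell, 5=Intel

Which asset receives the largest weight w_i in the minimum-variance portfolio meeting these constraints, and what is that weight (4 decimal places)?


Intel (0.2728)

u=Σ⁻¹μ = [0.7635  1.2158  2.4486  1.8660  1.1152  2.7750]
v=Σ⁻¹𝟙 = [13.8369  14.5295  12.6320  12.3892  10.5242  23.7387]
a=μᵀu=1.346401  b=𝟙ᵀu=10.184162  c=𝟙ᵀv=87.650550  D=ac−b²=14.295670
λ₁=(c·0.135−b)/D = (87.650550·0.135−10.184162)/14.295670 = 0.115326
λ₂=(a−b·0.135)/D = (1.346401−10.184162·0.135)/14.295670 = -0.001991
w* = 0.115326·u + -0.001991·v:
  w_0 = 0.115326·0.7635 + -0.001991·13.8369 = 0.0605  (Lockheed)
  w_1 = 0.115326·1.2158 + -0.001991·14.5295 = 0.1113  (Starbucks)
  w_2 = 0.115326·2.4486 + -0.001991·12.6320 = 0.2572  (Raytheon)
  w_3 = 0.115326·1.8660 + -0.001991·12.3892 = 0.1905  (Xerox)
  w_4 = 0.115326·1.1152 + -0.001991·10.5242 = 0.1077  (Honeywell)
  w_5 = 0.115326·2.7750 + -0.001991·23.7387 = 0.2728  (Intel)
Σw_i=1.0000  μᵀw=0.1350
σ²=wᵀΣw=λ₁·μ_p+λ₂ = 0.115326·0.135 + -0.001991 = 0.013578 ≈ 0.0136


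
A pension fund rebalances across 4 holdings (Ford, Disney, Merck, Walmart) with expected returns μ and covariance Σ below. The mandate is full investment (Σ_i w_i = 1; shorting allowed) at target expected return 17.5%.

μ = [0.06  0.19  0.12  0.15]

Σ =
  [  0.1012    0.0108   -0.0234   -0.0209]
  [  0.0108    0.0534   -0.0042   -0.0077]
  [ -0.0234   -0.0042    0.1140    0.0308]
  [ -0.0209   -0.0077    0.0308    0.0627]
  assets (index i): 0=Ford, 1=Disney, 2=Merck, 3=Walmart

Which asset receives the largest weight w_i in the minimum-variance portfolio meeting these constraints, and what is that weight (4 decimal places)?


p=Σ⁻¹μ = [0.9168  3.8343  0.6064  2.8709]
q=Σ⁻¹𝟙 = [13.4357  19.3523  7.0123  19.3595]
a=μᵀp=1.286938  b=𝟙ᵀp=8.228487  c=𝟙ᵀq=59.159866  D=ac−b²=8.427077
λ₁=(c·0.175−b)/D = (59.159866·0.175−8.228487)/8.427077 = 0.252103
λ₂=(a−b·0.175)/D = (1.286938−8.228487·0.175)/8.427077 = -0.018161
w* = 0.252103·p + -0.018161·q:
  w_0 = 0.252103·0.9168 + -0.018161·13.4357 = -0.0129  (Ford)
  w_1 = 0.252103·3.8343 + -0.018161·19.3523 = 0.6152  (Disney)
  w_2 = 0.252103·0.6064 + -0.018161·7.0123 = 0.0255  (Merck)
  w_3 = 0.252103·2.8709 + -0.018161·19.3595 = 0.3722  (Walmart)
Σw_i=1.0000  μᵀw=0.1750
σ²=wᵀΣw=λ₁·μ_p+λ₂ = 0.252103·0.175 + -0.018161 = 0.025957 ≈ 0.0260

Disney (0.6152)


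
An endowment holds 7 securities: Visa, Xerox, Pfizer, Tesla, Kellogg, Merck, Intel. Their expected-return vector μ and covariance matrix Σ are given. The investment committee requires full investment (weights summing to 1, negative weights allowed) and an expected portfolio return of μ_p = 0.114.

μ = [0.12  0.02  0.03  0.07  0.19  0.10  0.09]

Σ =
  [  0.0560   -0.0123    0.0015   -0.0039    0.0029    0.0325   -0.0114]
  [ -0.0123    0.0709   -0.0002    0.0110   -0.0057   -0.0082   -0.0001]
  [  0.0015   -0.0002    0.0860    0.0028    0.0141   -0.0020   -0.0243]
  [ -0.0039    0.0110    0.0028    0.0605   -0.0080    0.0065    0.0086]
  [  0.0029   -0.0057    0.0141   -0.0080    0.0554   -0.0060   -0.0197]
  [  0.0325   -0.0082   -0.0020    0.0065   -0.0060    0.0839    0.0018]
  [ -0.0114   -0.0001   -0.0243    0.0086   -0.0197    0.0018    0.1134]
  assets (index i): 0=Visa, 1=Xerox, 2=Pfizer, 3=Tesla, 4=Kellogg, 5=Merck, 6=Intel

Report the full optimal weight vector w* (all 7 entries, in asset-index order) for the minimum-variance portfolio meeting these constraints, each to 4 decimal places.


0.1951  0.1155  0.0484  0.1274  0.3115  0.0535  0.1487

g=Σ⁻¹μ = [2.2061  0.8575  0.0504  1.4051  4.2414  0.5814  1.6480]
h=Σ⁻¹𝟙 = [21.1138  18.2825  11.6380  14.2581  24.4584  6.0945  16.5218]
a=μᵀg=1.394090  b=𝟙ᵀg=10.990016  c=𝟙ᵀh=112.367041  D=ac−b²=35.869345
λ₁=(c·0.114−b)/D = (112.367041·0.114−10.990016)/35.869345 = 0.050735
λ₂=(a−b·0.114)/D = (1.394090−10.990016·0.114)/35.869345 = 0.003937
w* = 0.050735·g + 0.003937·h:
  w_0 = 0.050735·2.2061 + 0.003937·21.1138 = 0.1951  (Visa)
  w_1 = 0.050735·0.8575 + 0.003937·18.2825 = 0.1155  (Xerox)
  w_2 = 0.050735·0.0504 + 0.003937·11.6380 = 0.0484  (Pfizer)
  w_3 = 0.050735·1.4051 + 0.003937·14.2581 = 0.1274  (Tesla)
  w_4 = 0.050735·4.2414 + 0.003937·24.4584 = 0.3115  (Kellogg)
  w_5 = 0.050735·0.5814 + 0.003937·6.0945 = 0.0535  (Merck)
  w_6 = 0.050735·1.6480 + 0.003937·16.5218 = 0.1487  (Intel)
Σw_i=1.0000  μᵀw=0.1140
σ²=wᵀΣw=λ₁·μ_p+λ₂ = 0.050735·0.114 + 0.003937 = 0.009721 ≈ 0.0097


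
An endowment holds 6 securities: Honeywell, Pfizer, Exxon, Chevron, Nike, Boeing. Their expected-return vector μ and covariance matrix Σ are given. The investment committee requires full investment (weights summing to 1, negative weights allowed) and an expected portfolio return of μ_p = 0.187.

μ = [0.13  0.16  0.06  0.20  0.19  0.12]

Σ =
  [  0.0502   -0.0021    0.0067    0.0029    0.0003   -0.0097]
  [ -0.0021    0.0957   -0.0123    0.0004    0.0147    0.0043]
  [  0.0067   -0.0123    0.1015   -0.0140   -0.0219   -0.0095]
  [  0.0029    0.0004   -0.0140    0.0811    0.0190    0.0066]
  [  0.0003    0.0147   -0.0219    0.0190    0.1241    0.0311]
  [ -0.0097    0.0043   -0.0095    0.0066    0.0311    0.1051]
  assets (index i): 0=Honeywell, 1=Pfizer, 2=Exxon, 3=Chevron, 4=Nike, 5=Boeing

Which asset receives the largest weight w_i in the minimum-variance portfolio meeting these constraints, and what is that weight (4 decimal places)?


g=Σ⁻¹μ = [2.5504  1.6876  1.2387  2.2779  0.9448  0.9974]
h=Σ⁻¹𝟙 = [19.7932  11.4006  13.5299  11.9869  4.7189  9.9489]
a=μᵀg=1.430677  b=𝟙ᵀg=9.696854  c=𝟙ᵀh=71.378493  D=ac−b²=8.090596
λ₁=(c·0.187−b)/D = (71.378493·0.187−9.696854)/8.090596 = 0.451255
λ₂=(a−b·0.187)/D = (1.430677−9.696854·0.187)/8.090596 = -0.047294
w* = 0.451255·g + -0.047294·h:
  w_0 = 0.451255·2.5504 + -0.047294·19.7932 = 0.2148  (Honeywell)
  w_1 = 0.451255·1.6876 + -0.047294·11.4006 = 0.2224  (Pfizer)
  w_2 = 0.451255·1.2387 + -0.047294·13.5299 = -0.0809  (Exxon)
  w_3 = 0.451255·2.2779 + -0.047294·11.9869 = 0.4610  (Chevron)
  w_4 = 0.451255·0.9448 + -0.047294·4.7189 = 0.2032  (Nike)
  w_5 = 0.451255·0.9974 + -0.047294·9.9489 = -0.0204  (Boeing)
Σw_i=1.0000  μᵀw=0.1870
σ²=wᵀΣw=λ₁·μ_p+λ₂ = 0.451255·0.187 + -0.047294 = 0.037091 ≈ 0.0371

Chevron (0.4610)


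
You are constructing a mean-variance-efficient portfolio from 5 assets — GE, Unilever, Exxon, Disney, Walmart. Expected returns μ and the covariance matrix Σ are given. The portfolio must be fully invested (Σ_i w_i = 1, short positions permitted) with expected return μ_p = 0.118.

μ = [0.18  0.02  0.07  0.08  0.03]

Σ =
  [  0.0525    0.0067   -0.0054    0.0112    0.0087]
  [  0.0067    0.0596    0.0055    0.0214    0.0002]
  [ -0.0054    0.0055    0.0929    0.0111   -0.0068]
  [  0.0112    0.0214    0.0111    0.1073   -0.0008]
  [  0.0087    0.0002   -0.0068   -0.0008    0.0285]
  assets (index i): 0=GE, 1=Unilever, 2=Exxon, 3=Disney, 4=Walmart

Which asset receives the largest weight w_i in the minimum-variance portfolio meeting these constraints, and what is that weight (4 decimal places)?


u=Σ⁻¹μ = [3.4471  -0.2629  0.9459  0.3421  0.2375]
v=Σ⁻¹𝟙 = [12.0848  12.5139  12.7107  4.5045  34.4700]
a=μᵀu=0.715925  b=𝟙ᵀu=4.709767  c=𝟙ᵀv=76.284097  D=ac−b²=32.431814
λ₁=(c·0.118−b)/D = (76.284097·0.118−4.709767)/32.431814 = 0.132332
λ₂=(a−b·0.118)/D = (0.715925−4.709767·0.118)/32.431814 = 0.004939
w* = 0.132332·u + 0.004939·v:
  w_0 = 0.132332·3.4471 + 0.004939·12.0848 = 0.5158  (GE)
  w_1 = 0.132332·-0.2629 + 0.004939·12.5139 = 0.0270  (Unilever)
  w_2 = 0.132332·0.9459 + 0.004939·12.7107 = 0.1880  (Exxon)
  w_3 = 0.132332·0.3421 + 0.004939·4.5045 = 0.0675  (Disney)
  w_4 = 0.132332·0.2375 + 0.004939·34.4700 = 0.2017  (Walmart)
Σw_i=1.0000  μᵀw=0.1180
σ²=wᵀΣw=λ₁·μ_p+λ₂ = 0.132332·0.118 + 0.004939 = 0.020554 ≈ 0.0206

GE (0.5158)


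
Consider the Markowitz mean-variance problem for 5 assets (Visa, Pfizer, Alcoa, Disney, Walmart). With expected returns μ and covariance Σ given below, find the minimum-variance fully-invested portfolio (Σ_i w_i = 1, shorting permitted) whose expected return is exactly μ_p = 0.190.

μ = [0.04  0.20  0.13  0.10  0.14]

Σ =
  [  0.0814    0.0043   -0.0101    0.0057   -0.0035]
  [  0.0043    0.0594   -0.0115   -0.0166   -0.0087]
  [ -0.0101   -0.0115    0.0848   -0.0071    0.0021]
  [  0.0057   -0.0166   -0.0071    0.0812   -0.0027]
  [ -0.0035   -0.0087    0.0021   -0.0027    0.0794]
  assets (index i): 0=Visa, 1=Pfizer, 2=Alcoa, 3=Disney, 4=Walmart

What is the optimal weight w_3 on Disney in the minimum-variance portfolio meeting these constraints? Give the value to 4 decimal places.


g=Σ⁻¹μ = [0.4602  4.8298  2.3921  2.4733  2.3336]
h=Σ⁻¹𝟙 = [12.4638  27.1801  18.1609  19.1266  16.2921]
a=μᵀg=1.869376  b=𝟙ᵀg=12.489035  c=𝟙ᵀh=93.223407  D=ac−b²=18.293611
λ₁=(c·0.190−b)/D = (93.223407·0.190−12.489035)/18.293611 = 0.285532
λ₂=(a−b·0.190)/D = (1.869376−12.489035·0.190)/18.293611 = -0.027525
w* = 0.285532·g + -0.027525·h:
  w_0 = 0.285532·0.4602 + -0.027525·12.4638 = -0.2117  (Visa)
  w_1 = 0.285532·4.8298 + -0.027525·27.1801 = 0.6309  (Pfizer)
  w_2 = 0.285532·2.3921 + -0.027525·18.1609 = 0.1831  (Alcoa)
  w_3 = 0.285532·2.4733 + -0.027525·19.1266 = 0.1798  (Disney)
  w_4 = 0.285532·2.3336 + -0.027525·16.2921 = 0.2179  (Walmart)
Σw_i=1.0000  μᵀw=0.1900
σ²=wᵀΣw=λ₁·μ_p+λ₂ = 0.285532·0.190 + -0.027525 = 0.026726 ≈ 0.0267

0.1798
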